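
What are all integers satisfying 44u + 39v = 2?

Step 1: Compute gcd(44, 39) = 1.
Since 1 divides 2, solutions exist.

Step 2: Find a particular solution using extended Euclidean algorithm.
We get u₀ = 16, v₀ = -18.
Check: 44*16 + 39*-18 = 2 = 2 ✓

Step 3: Write the general solution.
u = 16 + (39/1)t = 16 + 39t
v = -18 - (44/1)t = -18 - 44t
for any integer t.

u = 16 + 39t, v = -18 - 44t for integer t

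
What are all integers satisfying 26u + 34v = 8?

Step 1: Compute gcd(26, 34) = 2.
Since 2 divides 8, solutions exist.

Step 2: Find a particular solution using extended Euclidean algorithm.
We get u₀ = 16, v₀ = -12.
Check: 26*16 + 34*-12 = 8 = 8 ✓

Step 3: Write the general solution.
u = 16 + (34/2)t = 16 + 17t
v = -12 - (26/2)t = -12 - 13t
for any integer t.

u = 16 + 17t, v = -12 - 13t for integer t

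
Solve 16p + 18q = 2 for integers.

Step 1: Check solvability.
gcd(16, 18) = 2
Since 2 divides 2, solutions exist.

Step 2: Apply extended Euclidean algorithm to find gcd.
We find integers such that 16*x0 + 18*y0 = 2

Step 3: Scale the particular solution.
Multiply by 2/2 = 1:
p = -1, q = 1

Step 4: Verify.
16*(-1) + 18*(1) = 2 = 2 ✓

p = -1, q = 1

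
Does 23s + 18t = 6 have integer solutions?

Step 1: Compute gcd(23, 18).
gcd(23, 18) = 1

Step 2: Check divisibility.
Does 1 divide 6? 6 = 1 x 6, so yes.

By the theorem on linear Diophantine equations, 23s + 18t = 6 has integer solutions if and only if gcd(23, 18) divides 6. Since 1 | 6, solutions exist.

Yes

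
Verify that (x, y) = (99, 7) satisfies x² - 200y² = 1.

Compute x² = 99² = 9801
Compute 200y² = 200·7² = 200·49 = 9800
x² - 200y² = 9801 - 9800 = 1
Since this equals 1, (99, 7) is a solution.

Yes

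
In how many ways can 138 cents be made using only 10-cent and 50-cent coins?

We need non-negative integers (x, y) with 10x + 50y = 138.
For each x from 0 to 13, check if (138 - 10x) is a non-negative multiple of 50.
Solutions (x, y): none
Count: 0

0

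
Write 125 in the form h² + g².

We need to find integers h, g > 0 such that h² + g² = 125.
Trying h = 2: g² = 125 - 2² = 125 - 4 = 121
g = 11
Check: 2² + 11² = 4 + 121 = 125 ✓

125 = 2² + 11²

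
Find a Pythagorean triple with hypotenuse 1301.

We need a² + b² = 1301² = 1692601.
Trying: 51² + 1300² = 2601 + 1690000 = 1692601 ✓

(51, 1300, 1301)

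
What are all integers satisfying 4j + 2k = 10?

Step 1: Compute gcd(4, 2) = 2.
Since 2 divides 10, solutions exist.

Step 2: Find a particular solution using extended Euclidean algorithm.
We get j₀ = 0, k₀ = 5.
Check: 4*0 + 2*5 = 10 = 10 ✓

Step 3: Write the general solution.
j = 0 + (2/2)t = 0 + 1t
k = 5 - (4/2)t = 5 - 2t
for any integer t.

j = 0 + 1t, k = 5 - 2t for integer t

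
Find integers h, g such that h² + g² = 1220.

We need to find integers h, g > 0 such that h² + g² = 1220.
Trying h = 8: g² = 1220 - 8² = 1220 - 64 = 1156
g = 34
Check: 8² + 34² = 64 + 1156 = 1220 ✓

1220 = 8² + 34²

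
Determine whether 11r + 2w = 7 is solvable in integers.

Step 1: Compute gcd(11, 2).
gcd(11, 2) = 1

Step 2: Check divisibility.
Does 1 divide 7? 7 = 1 x 7, so yes.

By the theorem on linear Diophantine equations, 11r + 2w = 7 has integer solutions if and only if gcd(11, 2) divides 7. Since 1 | 7, solutions exist.

Yes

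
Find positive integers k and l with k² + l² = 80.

We need to find integers k, l > 0 such that k² + l² = 80.
Trying k = 4: l² = 80 - 4² = 80 - 16 = 64
l = 8
Check: 4² + 8² = 16 + 64 = 80 ✓

80 = 4² + 8²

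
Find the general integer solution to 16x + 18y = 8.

Step 1: Compute gcd(16, 18) = 2.
Since 2 divides 8, solutions exist.

Step 2: Find a particular solution using extended Euclidean algorithm.
We get x₀ = -4, y₀ = 4.
Check: 16*-4 + 18*4 = 8 = 8 ✓

Step 3: Write the general solution.
x = -4 + (18/2)t = -4 + 9t
y = 4 - (16/2)t = 4 - 8t
for any integer t.

x = -4 + 9t, y = 4 - 8t for integer t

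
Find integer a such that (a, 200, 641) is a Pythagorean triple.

a² = c² - b² = 641² - 200² = 410881 - 40000 = 370881
a = sqrt(370881) = 609

609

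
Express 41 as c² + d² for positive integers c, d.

We need to find integers c, d > 0 such that c² + d² = 41.
Trying c = 4: d² = 41 - 4² = 41 - 16 = 25
d = 5
Check: 4² + 5² = 16 + 25 = 41 ✓

41 = 4² + 5²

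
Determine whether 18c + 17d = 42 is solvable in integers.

Step 1: Compute gcd(18, 17).
gcd(18, 17) = 1

Step 2: Check divisibility.
Does 1 divide 42? 42 = 1 x 42, so yes.

By the theorem on linear Diophantine equations, 18c + 17d = 42 has integer solutions if and only if gcd(18, 17) divides 42. Since 1 | 42, solutions exist.

Yes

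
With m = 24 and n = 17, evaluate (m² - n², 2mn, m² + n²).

a = m² - n² = 576 - 289 = 287
b = 2mn = 2·24·17 = 816
c = m² + n² = 576 + 289 = 865
Verify: 287² + 816² = 82369 + 665856 = 748225 = 865² ✓

(287, 816, 865)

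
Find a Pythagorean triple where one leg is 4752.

We need the other leg and hypotenuse such that 4752² + x² = c².
Take x = 4836, c = 6780: 4752² + 4836² = 22581504 + 23386896 = 45968400 = 6780² ✓
Triple: (4836, 4752, 6780)

(4836, 4752, 6780)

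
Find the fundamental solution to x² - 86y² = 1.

We seek the smallest positive integers (x, y) with x² - 86y² = 1, i.e., x² = 86y² + 1.
Try successive y values:
y = 1: x² = 86·1² + 1 = 87, not a perfect square
y = 2: x² = 86·2² + 1 = 345, not a perfect square
y = 3: x² = 86·3² + 1 = 775, not a perfect square
... continuing the search (or via continued fractions) ...
y = 1122: x² = 86·1122² + 1 = 108264025, x = 10405 ✓

Verify: 10405² - 86·1122² = 108264025 - 108264024 = 1 ✓

x = 10405, y = 1122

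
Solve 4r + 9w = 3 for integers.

Step 1: Check solvability.
gcd(4, 9) = 1
Since 1 divides 3, solutions exist.

Step 2: Apply extended Euclidean algorithm to find gcd.
We find integers such that 4*x0 + 9*y0 = 1

Step 3: Scale the particular solution.
Multiply by 3/1 = 3:
r = -6, w = 3

Step 4: Verify.
4*(-6) + 9*(3) = 3 = 3 ✓

r = -6, w = 3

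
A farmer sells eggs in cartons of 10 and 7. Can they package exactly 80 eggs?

We need non-negative a, b with 10a + 7b = 80.
gcd(10, 7) = 1 divides 80.
Try a = 1: 7b = 80 - 10 = 70, so b = 10.
One way: 1 cartons of 10 and 10 cartons of 7.

Yes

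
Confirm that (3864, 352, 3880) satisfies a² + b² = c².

Compute a² + b² = 3864² + 352² = 14930496 + 123904 = 15054400
Compute c² = 3880² = 15054400
Since 15054400 = 15054400, confirmed.

Yes, it is a Pythagorean triple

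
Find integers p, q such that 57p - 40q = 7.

Step 1: Check solvability.
gcd(57, 40) = 1
Since 1 divides 7, solutions exist.

Step 2: Apply extended Euclidean algorithm to find gcd.
We find integers such that 57*x0 + 40*y0 = 1

Step 3: Scale the particular solution.
Multiply by 7/1 = 7:
p = -49, q = -70

Step 4: Verify.
57*(-49) - 40*(-70) = 7 = 7 ✓

p = -49, q = -70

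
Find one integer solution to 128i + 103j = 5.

Step 1: Check solvability.
gcd(128, 103) = 1
Since 1 divides 5, solutions exist.

Step 2: Apply extended Euclidean algorithm to find gcd.
We find integers such that 128*x0 + 103*y0 = 1

Step 3: Scale the particular solution.
Multiply by 5/1 = 5:
i = 165, j = -205

Step 4: Verify.
128*(165) + 103*(-205) = 5 = 5 ✓

i = 165, j = -205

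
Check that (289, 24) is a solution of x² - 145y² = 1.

Compute x² = 289² = 83521
Compute 145y² = 145·24² = 145·576 = 83520
x² - 145y² = 83521 - 83520 = 1
Since this equals 1, (289, 24) is a solution.

Yes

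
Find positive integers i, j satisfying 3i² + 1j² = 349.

Try small values of i and check whether (349 - 3i²)/1 is a perfect square.
i = 10: 3·10² = 300, so 1j² = 349 - 300 = 49, giving j² = 49, j = 7.
Check: 3·10² + 1·7² = 300 + 49 = 349 ✓

i = 10, j = 7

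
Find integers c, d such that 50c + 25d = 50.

Step 1: Check solvability.
gcd(50, 25) = 25
Since 25 divides 50, solutions exist.

Step 2: Apply extended Euclidean algorithm to find gcd.
We find integers such that 50*x0 + 25*y0 = 25

Step 3: Scale the particular solution.
Multiply by 50/25 = 2:
c = 0, d = 2

Step 4: Verify.
50*(0) + 25*(2) = 50 = 50 ✓

c = 0, d = 2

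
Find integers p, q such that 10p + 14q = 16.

Step 1: Check solvability.
gcd(10, 14) = 2
Since 2 divides 16, solutions exist.

Step 2: Apply extended Euclidean algorithm to find gcd.
We find integers such that 10*x0 + 14*y0 = 2

Step 3: Scale the particular solution.
Multiply by 16/2 = 8:
p = 24, q = -16

Step 4: Verify.
10*(24) + 14*(-16) = 16 = 16 ✓

p = 24, q = -16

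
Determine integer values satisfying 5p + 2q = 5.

Step 1: Check solvability.
gcd(5, 2) = 1
Since 1 divides 5, solutions exist.

Step 2: Apply extended Euclidean algorithm to find gcd.
We find integers such that 5*x0 + 2*y0 = 1

Step 3: Scale the particular solution.
Multiply by 5/1 = 5:
p = 5, q = -10

Step 4: Verify.
5*(5) + 2*(-10) = 5 = 5 ✓

p = 5, q = -10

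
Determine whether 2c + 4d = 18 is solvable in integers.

Step 1: Compute gcd(2, 4).
gcd(2, 4) = 2

Step 2: Check divisibility.
Does 2 divide 18? 18 = 2 x 9, so yes.

By the theorem on linear Diophantine equations, 2c + 4d = 18 has integer solutions if and only if gcd(2, 4) divides 18. Since 2 | 18, solutions exist.

Yes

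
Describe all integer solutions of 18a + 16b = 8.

Step 1: Compute gcd(18, 16) = 2.
Since 2 divides 8, solutions exist.

Step 2: Find a particular solution using extended Euclidean algorithm.
We get a₀ = 4, b₀ = -4.
Check: 18*4 + 16*-4 = 8 = 8 ✓

Step 3: Write the general solution.
a = 4 + (16/2)t = 4 + 8t
b = -4 - (18/2)t = -4 - 9t
for any integer t.

a = 4 + 8t, b = -4 - 9t for integer t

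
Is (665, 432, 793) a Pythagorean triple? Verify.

Compute a² + b² = 665² + 432² = 442225 + 186624 = 628849
Compute c² = 793² = 628849
Since 628849 = 628849, confirmed.

Yes, it is a Pythagorean triple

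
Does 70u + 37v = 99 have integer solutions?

Step 1: Compute gcd(70, 37).
gcd(70, 37) = 1

Step 2: Check divisibility.
Does 1 divide 99? 99 = 1 x 99, so yes.

By the theorem on linear Diophantine equations, 70u + 37v = 99 has integer solutions if and only if gcd(70, 37) divides 99. Since 1 | 99, solutions exist.

Yes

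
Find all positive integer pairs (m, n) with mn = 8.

The positive divisors of 8 are: 1, 2, 4, 8.
Each divisor d gives the pair (d, 8/d):
(1, 8), (2, 4), (4, 2), (8, 1)

(1, 8), (2, 4), (4, 2), (8, 1)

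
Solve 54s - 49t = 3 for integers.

Step 1: Check solvability.
gcd(54, 49) = 1
Since 1 divides 3, solutions exist.

Step 2: Apply extended Euclidean algorithm to find gcd.
We find integers such that 54*x0 + 49*y0 = 1

Step 3: Scale the particular solution.
Multiply by 3/1 = 3:
s = 30, t = 33

Step 4: Verify.
54*(30) - 49*(33) = 3 = 3 ✓

s = 30, t = 33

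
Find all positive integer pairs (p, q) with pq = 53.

The positive divisors of 53 are: 1, 53.
Each divisor d gives the pair (d, 53/d):
(1, 53), (53, 1)

(1, 53), (53, 1)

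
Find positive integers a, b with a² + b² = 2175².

We need a² + b² = 2175² = 4730625.
Trying: 1881² + 1092² = 3538161 + 1192464 = 4730625 ✓

(1881, 1092, 2175)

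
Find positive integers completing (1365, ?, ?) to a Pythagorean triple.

We need the other leg and hypotenuse such that 1365² + x² = c².
Take x = 680, c = 1525: 1365² + 680² = 1863225 + 462400 = 2325625 = 1525² ✓
Triple: (1365, 680, 1525)

(1365, 680, 1525)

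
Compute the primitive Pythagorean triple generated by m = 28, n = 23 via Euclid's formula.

a = m² - n² = 784 - 529 = 255
b = 2mn = 2·28·23 = 1288
c = m² + n² = 784 + 529 = 1313
Verify: 255² + 1288² = 65025 + 1658944 = 1723969 = 1313² ✓

(255, 1288, 1313)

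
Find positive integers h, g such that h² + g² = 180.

Search for h with 180 - h² a perfect square.
h = 6: 180 - 6² = 180 - 36 = 144 = 12² ✓
So h = 6, g = 12.

h = 6, g = 12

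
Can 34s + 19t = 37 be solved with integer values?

Step 1: Compute gcd(34, 19).
gcd(34, 19) = 1

Step 2: Check divisibility.
Does 1 divide 37? 37 = 1 x 37, so yes.

By the theorem on linear Diophantine equations, 34s + 19t = 37 has integer solutions if and only if gcd(34, 19) divides 37. Since 1 | 37, solutions exist.

Yes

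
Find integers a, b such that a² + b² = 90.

We need to find integers a, b > 0 such that a² + b² = 90.
Trying a = 3: b² = 90 - 3² = 90 - 9 = 81
b = 9
Check: 3² + 9² = 9 + 81 = 90 ✓

90 = 3² + 9²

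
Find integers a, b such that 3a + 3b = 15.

Step 1: Check solvability.
gcd(3, 3) = 3
Since 3 divides 15, solutions exist.

Step 2: Apply extended Euclidean algorithm to find gcd.
We find integers such that 3*x0 + 3*y0 = 3

Step 3: Scale the particular solution.
Multiply by 15/3 = 5:
a = 0, b = 5

Step 4: Verify.
3*(0) + 3*(5) = 15 = 15 ✓

a = 0, b = 5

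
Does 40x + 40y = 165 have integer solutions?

Step 1: Compute gcd(40, 40).
gcd(40, 40) = 40

Step 2: Check divisibility.
Does 40 divide 165? 165 = 40 x 4 + 5, so no.

By the theorem on linear Diophantine equations, 40x + 40y = 165 has integer solutions if and only if gcd(40, 40) divides 165. Since 40 does not divide 165, no solutions exist.

No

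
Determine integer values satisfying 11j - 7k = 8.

Step 1: Check solvability.
gcd(11, 7) = 1
Since 1 divides 8, solutions exist.

Step 2: Apply extended Euclidean algorithm to find gcd.
We find integers such that 11*x0 + 7*y0 = 1

Step 3: Scale the particular solution.
Multiply by 8/1 = 8:
j = 16, k = 24

Step 4: Verify.
11*(16) - 7*(24) = 8 = 8 ✓

j = 16, k = 24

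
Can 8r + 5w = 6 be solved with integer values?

Step 1: Compute gcd(8, 5).
gcd(8, 5) = 1

Step 2: Check divisibility.
Does 1 divide 6? 6 = 1 x 6, so yes.

By the theorem on linear Diophantine equations, 8r + 5w = 6 has integer solutions if and only if gcd(8, 5) divides 6. Since 1 | 6, solutions exist.

Yes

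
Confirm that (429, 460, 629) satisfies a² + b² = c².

Compute a² + b² = 429² + 460² = 184041 + 211600 = 395641
Compute c² = 629² = 395641
Since 395641 = 395641, confirmed.

Yes, it is a Pythagorean triple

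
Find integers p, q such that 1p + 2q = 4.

Step 1: Check solvability.
gcd(1, 2) = 1
Since 1 divides 4, solutions exist.

Step 2: Apply extended Euclidean algorithm to find gcd.
We find integers such that 1*x0 + 2*y0 = 1

Step 3: Scale the particular solution.
Multiply by 4/1 = 4:
p = 4, q = 0

Step 4: Verify.
1*(4) + 2*(0) = 4 = 4 ✓

p = 4, q = 0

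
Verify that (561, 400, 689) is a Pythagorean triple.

Compute a² + b² = 561² + 400² = 314721 + 160000 = 474721
Compute c² = 689² = 474721
Since 474721 = 474721, confirmed.

Yes, it is a Pythagorean triple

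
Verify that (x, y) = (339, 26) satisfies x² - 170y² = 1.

Compute x² = 339² = 114921
Compute 170y² = 170·26² = 170·676 = 114920
x² - 170y² = 114921 - 114920 = 1
Since this equals 1, (339, 26) is a solution.

Yes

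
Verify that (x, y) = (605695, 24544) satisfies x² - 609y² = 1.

Compute x² = 605695² = 366866433025
Compute 609y² = 609·24544² = 609·602407936 = 366866433024
x² - 609y² = 366866433025 - 366866433024 = 1
Since this equals 1, (605695, 24544) is a solution.

Yes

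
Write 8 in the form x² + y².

We need to find integers x, y > 0 such that x² + y² = 8.
Trying x = 2: y² = 8 - 2² = 8 - 4 = 4
y = 2
Check: 2² + 2² = 4 + 4 = 8 ✓

8 = 2² + 2²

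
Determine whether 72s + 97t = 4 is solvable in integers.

Step 1: Compute gcd(72, 97).
gcd(72, 97) = 1

Step 2: Check divisibility.
Does 1 divide 4? 4 = 1 x 4, so yes.

By the theorem on linear Diophantine equations, 72s + 97t = 4 has integer solutions if and only if gcd(72, 97) divides 4. Since 1 | 4, solutions exist.

Yes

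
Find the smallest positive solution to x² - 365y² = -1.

We need x² = 365y² - 1. Try successive y:
y = 1: x² = 365·1² - 1 = 364, not a perfect square
y = 2: x² = 365·2² - 1 = 1459, not a perfect square
y = 3: x² = 365·3² - 1 = 3284, not a perfect square
...
y = 181: x² = 365·181² - 1 = 11957764 = 3458² ✓
Check: 3458² - 365·181² = 11957764 - 11957765 = -1 ✓

x = 3458, y = 181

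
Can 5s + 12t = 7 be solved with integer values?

Step 1: Compute gcd(5, 12).
gcd(5, 12) = 1

Step 2: Check divisibility.
Does 1 divide 7? 7 = 1 x 7, so yes.

By the theorem on linear Diophantine equations, 5s + 12t = 7 has integer solutions if and only if gcd(5, 12) divides 7. Since 1 | 7, solutions exist.

Yes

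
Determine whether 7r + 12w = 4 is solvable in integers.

Step 1: Compute gcd(7, 12).
gcd(7, 12) = 1

Step 2: Check divisibility.
Does 1 divide 4? 4 = 1 x 4, so yes.

By the theorem on linear Diophantine equations, 7r + 12w = 4 has integer solutions if and only if gcd(7, 12) divides 4. Since 1 | 4, solutions exist.

Yes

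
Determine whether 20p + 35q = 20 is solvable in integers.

Step 1: Compute gcd(20, 35).
gcd(20, 35) = 5

Step 2: Check divisibility.
Does 5 divide 20? 20 = 5 x 4, so yes.

By the theorem on linear Diophantine equations, 20p + 35q = 20 has integer solutions if and only if gcd(20, 35) divides 20. Since 5 | 20, solutions exist.

Yes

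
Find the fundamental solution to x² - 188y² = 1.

We seek the smallest positive integers (x, y) with x² - 188y² = 1, i.e., x² = 188y² + 1.
Try successive y values:
y = 1: x² = 188·1² + 1 = 189, not a perfect square
y = 2: x² = 188·2² + 1 = 753, not a perfect square
y = 3: x² = 188·3² + 1 = 1693, not a perfect square
... continuing the search (or via continued fractions) ...
y = 336: x² = 188·336² + 1 = 21224449, x = 4607 ✓

Verify: 4607² - 188·336² = 21224449 - 21224448 = 1 ✓

x = 4607, y = 336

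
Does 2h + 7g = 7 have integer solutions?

Step 1: Compute gcd(2, 7).
gcd(2, 7) = 1

Step 2: Check divisibility.
Does 1 divide 7? 7 = 1 x 7, so yes.

By the theorem on linear Diophantine equations, 2h + 7g = 7 has integer solutions if and only if gcd(2, 7) divides 7. Since 1 | 7, solutions exist.

Yes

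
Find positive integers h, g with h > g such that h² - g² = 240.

Factor: h² - g² = (h+g)(h-g) = 240.
We need two factors of 240 with the same parity.
Use h+g = 120 and h-g = 2 (product 120·2 = 240).
Adding: 2h = 122, so h = 61.
Subtracting: 2g = 118, so g = 59.
Check: 61² - 59² = 3721 - 3481 = 240 ✓

h = 61, g = 59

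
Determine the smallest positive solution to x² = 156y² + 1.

We seek the smallest positive integers (x, y) with x² - 156y² = 1, i.e., x² = 156y² + 1.
Try successive y values:
y = 1: x² = 156·1² + 1 = 157, not a perfect square
y = 2: x² = 156·2² + 1 = 625, x = 25 ✓

Verify: 25² - 156·2² = 625 - 624 = 1 ✓

x = 25, y = 2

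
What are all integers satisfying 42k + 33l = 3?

Step 1: Compute gcd(42, 33) = 3.
Since 3 divides 3, solutions exist.

Step 2: Find a particular solution using extended Euclidean algorithm.
We get k₀ = 4, l₀ = -5.
Check: 42*4 + 33*-5 = 3 = 3 ✓

Step 3: Write the general solution.
k = 4 + (33/3)t = 4 + 11t
l = -5 - (42/3)t = -5 - 14t
for any integer t.

k = 4 + 11t, l = -5 - 14t for integer t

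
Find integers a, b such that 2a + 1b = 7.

Step 1: Check solvability.
gcd(2, 1) = 1
Since 1 divides 7, solutions exist.

Step 2: Apply extended Euclidean algorithm to find gcd.
We find integers such that 2*x0 + 1*y0 = 1

Step 3: Scale the particular solution.
Multiply by 7/1 = 7:
a = 0, b = 7

Step 4: Verify.
2*(0) + 1*(7) = 7 = 7 ✓

a = 0, b = 7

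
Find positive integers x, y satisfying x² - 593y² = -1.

We need x² = 593y² - 1. Try successive y:
y = 1: x² = 593·1² - 1 = 592, not a perfect square
y = 2: x² = 593·2² - 1 = 2371, not a perfect square
y = 3: x² = 593·3² - 1 = 5336, not a perfect square
...
y = 24665: x² = 593·24665² - 1 = 360758799424 = 600632² ✓
Check: 600632² - 593·24665² = 360758799424 - 360758799425 = -1 ✓

x = 600632, y = 24665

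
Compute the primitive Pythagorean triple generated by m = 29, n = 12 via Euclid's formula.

a = m² - n² = 841 - 144 = 697
b = 2mn = 2·29·12 = 696
c = m² + n² = 841 + 144 = 985
Verify: 697² + 696² = 485809 + 484416 = 970225 = 985² ✓

(697, 696, 985)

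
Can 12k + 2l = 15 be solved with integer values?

Step 1: Compute gcd(12, 2).
gcd(12, 2) = 2

Step 2: Check divisibility.
Does 2 divide 15? 15 = 2 x 7 + 1, so no.

By the theorem on linear Diophantine equations, 12k + 2l = 15 has integer solutions if and only if gcd(12, 2) divides 15. Since 2 does not divide 15, no solutions exist.

No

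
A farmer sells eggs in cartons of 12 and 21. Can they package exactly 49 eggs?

We need non-negative a, b with 12a + 21b = 49.
gcd(12, 21) = 3, and 3 does not divide 49.
No integer solutions exist.

No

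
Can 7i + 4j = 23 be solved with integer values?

Step 1: Compute gcd(7, 4).
gcd(7, 4) = 1

Step 2: Check divisibility.
Does 1 divide 23? 23 = 1 x 23, so yes.

By the theorem on linear Diophantine equations, 7i + 4j = 23 has integer solutions if and only if gcd(7, 4) divides 23. Since 1 | 23, solutions exist.

Yes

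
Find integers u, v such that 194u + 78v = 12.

Step 1: Check solvability.
gcd(194, 78) = 2
Since 2 divides 12, solutions exist.

Step 2: Apply extended Euclidean algorithm to find gcd.
We find integers such that 194*x0 + 78*y0 = 2

Step 3: Scale the particular solution.
Multiply by 12/2 = 6:
u = -12, v = 30

Step 4: Verify.
194*(-12) + 78*(30) = 12 = 12 ✓

u = -12, v = 30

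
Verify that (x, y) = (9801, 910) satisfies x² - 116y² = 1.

Compute x² = 9801² = 96059601
Compute 116y² = 116·910² = 116·828100 = 96059600
x² - 116y² = 96059601 - 96059600 = 1
Since this equals 1, (9801, 910) is a solution.

Yes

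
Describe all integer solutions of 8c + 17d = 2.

Step 1: Compute gcd(8, 17) = 1.
Since 1 divides 2, solutions exist.

Step 2: Find a particular solution using extended Euclidean algorithm.
We get c₀ = -4, d₀ = 2.
Check: 8*-4 + 17*2 = 2 = 2 ✓

Step 3: Write the general solution.
c = -4 + (17/1)t = -4 + 17t
d = 2 - (8/1)t = 2 - 8t
for any integer t.

c = -4 + 17t, d = 2 - 8t for integer t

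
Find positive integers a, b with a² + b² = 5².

We need a² + b² = 5² = 25.
Trying: 3² + 4² = 9 + 16 = 25 ✓

(3, 4, 5)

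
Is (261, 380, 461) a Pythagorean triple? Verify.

Compute a² + b² = 261² + 380² = 68121 + 144400 = 212521
Compute c² = 461² = 212521
Since 212521 = 212521, confirmed.

Yes, it is a Pythagorean triple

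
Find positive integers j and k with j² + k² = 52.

We need to find integers j, k > 0 such that j² + k² = 52.
Trying j = 4: k² = 52 - 4² = 52 - 16 = 36
k = 6
Check: 4² + 6² = 16 + 36 = 52 ✓

52 = 4² + 6²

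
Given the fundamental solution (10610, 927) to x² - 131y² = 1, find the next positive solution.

Solutions to x² - Dy² = 1 are generated by powers of (x₀ + y₀√D).
The next solution satisfies x₁ + y₁√131 = (x₀ + y₀√131)², giving:
x₁ = x₀² + 131y₀² = 10610² + 131·927² = 112572100 + 112572099 = 225144199
y₁ = 2x₀y₀ = 2·10610·927 = 19670940

Verify: 225144199² - 131·19670940² = 50689910343351601 - 50689910343351600 = 1 ✓

x = 225144199, y = 19670940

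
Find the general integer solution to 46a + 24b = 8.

Step 1: Compute gcd(46, 24) = 2.
Since 2 divides 8, solutions exist.

Step 2: Find a particular solution using extended Euclidean algorithm.
We get a₀ = -4, b₀ = 8.
Check: 46*-4 + 24*8 = 8 = 8 ✓

Step 3: Write the general solution.
a = -4 + (24/2)t = -4 + 12t
b = 8 - (46/2)t = 8 - 23t
for any integer t.

a = -4 + 12t, b = 8 - 23t for integer t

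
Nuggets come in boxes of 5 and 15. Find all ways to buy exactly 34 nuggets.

We need non-negative integers (x, y) with 5x + 15y = 34.
For each x in 0..6, check if 34 - 5x is a non-negative multiple of 15.
No x yields an integer y ≥ 0.

No solution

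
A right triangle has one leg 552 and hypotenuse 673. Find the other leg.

a² = c² - b² = 452929 - 304704 = 148225
a = 385

385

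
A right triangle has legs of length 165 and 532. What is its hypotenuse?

c² = a² + b² = 165² + 532² = 27225 + 283024 = 310249
c = 557

557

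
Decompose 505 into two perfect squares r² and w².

We need to find integers r, w > 0 such that r² + w² = 505.
Trying r = 8: w² = 505 - 8² = 505 - 64 = 441
w = 21
Check: 8² + 21² = 64 + 441 = 505 ✓

505 = 8² + 21²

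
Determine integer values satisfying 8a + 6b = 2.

Step 1: Check solvability.
gcd(8, 6) = 2
Since 2 divides 2, solutions exist.

Step 2: Apply extended Euclidean algorithm to find gcd.
We find integers such that 8*x0 + 6*y0 = 2

Step 3: Scale the particular solution.
Multiply by 2/2 = 1:
a = 1, b = -1

Step 4: Verify.
8*(1) + 6*(-1) = 2 = 2 ✓

a = 1, b = -1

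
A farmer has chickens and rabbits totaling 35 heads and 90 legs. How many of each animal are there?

Let c = chickens, r = rabbits.
Heads: c + r = 35
Legs: 2c + 4r = 90
From the first equation, c = 35 - r. Substitute:
2(35 - r) + 4r = 90
70 + 2r = 90
r = (90 - 70)/2 = 10
c = 35 - 10 = 25

Chickens: 25, Rabbits: 10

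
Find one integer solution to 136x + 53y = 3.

Step 1: Check solvability.
gcd(136, 53) = 1
Since 1 divides 3, solutions exist.

Step 2: Apply extended Euclidean algorithm to find gcd.
We find integers such that 136*x0 + 53*y0 = 1

Step 3: Scale the particular solution.
Multiply by 3/1 = 3:
x = 69, y = -177

Step 4: Verify.
136*(69) + 53*(-177) = 3 = 3 ✓

x = 69, y = -177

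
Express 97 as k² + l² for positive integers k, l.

We need to find integers k, l > 0 such that k² + l² = 97.
Trying k = 4: l² = 97 - 4² = 97 - 16 = 81
l = 9
Check: 4² + 9² = 16 + 81 = 97 ✓

97 = 4² + 9²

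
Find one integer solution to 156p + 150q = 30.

Step 1: Check solvability.
gcd(156, 150) = 6
Since 6 divides 30, solutions exist.

Step 2: Apply extended Euclidean algorithm to find gcd.
We find integers such that 156*x0 + 150*y0 = 6

Step 3: Scale the particular solution.
Multiply by 30/6 = 5:
p = 5, q = -5

Step 4: Verify.
156*(5) + 150*(-5) = 30 = 30 ✓

p = 5, q = -5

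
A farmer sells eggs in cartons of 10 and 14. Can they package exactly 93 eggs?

We need non-negative a, b with 10a + 14b = 93.
gcd(10, 14) = 2, and 2 does not divide 93.
No integer solutions exist.

No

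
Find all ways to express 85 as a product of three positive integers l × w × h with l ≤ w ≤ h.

Iterate l from 1 to ⌊85^(1/3)⌋. For each l dividing 85, iterate w ≥ l with w dividing 85/l, and set h = 85/(l·w).
Triples found (2): (1×1×85), (1×5×17)

(1×1×85), (1×5×17)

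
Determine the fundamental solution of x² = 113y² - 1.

We need x² = 113y² - 1. Try successive y:
y = 1: x² = 113·1² - 1 = 112, not a perfect square
y = 2: x² = 113·2² - 1 = 451, not a perfect square
y = 3: x² = 113·3² - 1 = 1016, not a perfect square
...
y = 73: x² = 113·73² - 1 = 602176 = 776² ✓
Check: 776² - 113·73² = 602176 - 602177 = -1 ✓

x = 776, y = 73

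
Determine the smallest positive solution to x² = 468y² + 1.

We seek the smallest positive integers (x, y) with x² - 468y² = 1, i.e., x² = 468y² + 1.
Try successive y values:
y = 1: x² = 468·1² + 1 = 469, not a perfect square
y = 2: x² = 468·2² + 1 = 1873, not a perfect square
y = 3: x² = 468·3² + 1 = 4213, not a perfect square
... continuing the search (or via continued fractions) ...
y = 30: x² = 468·30² + 1 = 421201, x = 649 ✓

Verify: 649² - 468·30² = 421201 - 421200 = 1 ✓

x = 649, y = 30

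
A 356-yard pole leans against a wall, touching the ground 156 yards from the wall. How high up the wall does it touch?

The ladder, wall, and ground form a right triangle with hypotenuse 356 and one leg 156.
By the Pythagorean theorem: h² = 356² - 156² = 126736 - 24336 = 102400
h = √102400 = 320 yards

320 yards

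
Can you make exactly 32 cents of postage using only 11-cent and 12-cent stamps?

We need non-negative x, y with 11x + 12y = 32.
gcd(11, 12) = 1 divides 32, so integer solutions exist, but checking x = 0..2 shows none with y ≥ 0.
So 32 cannot be made with non-negative stamp counts.

No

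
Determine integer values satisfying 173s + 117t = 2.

Step 1: Check solvability.
gcd(173, 117) = 1
Since 1 divides 2, solutions exist.

Step 2: Apply extended Euclidean algorithm to find gcd.
We find integers such that 173*x0 + 117*y0 = 1

Step 3: Scale the particular solution.
Multiply by 2/1 = 2:
s = 46, t = -68

Step 4: Verify.
173*(46) + 117*(-68) = 2 = 2 ✓

s = 46, t = -68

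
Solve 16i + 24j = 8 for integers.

Step 1: Check solvability.
gcd(16, 24) = 8
Since 8 divides 8, solutions exist.

Step 2: Apply extended Euclidean algorithm to find gcd.
We find integers such that 16*x0 + 24*y0 = 8

Step 3: Scale the particular solution.
Multiply by 8/8 = 1:
i = -1, j = 1

Step 4: Verify.
16*(-1) + 24*(1) = 8 = 8 ✓

i = -1, j = 1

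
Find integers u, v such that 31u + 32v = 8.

Step 1: Check solvability.
gcd(31, 32) = 1
Since 1 divides 8, solutions exist.

Step 2: Apply extended Euclidean algorithm to find gcd.
We find integers such that 31*x0 + 32*y0 = 1

Step 3: Scale the particular solution.
Multiply by 8/1 = 8:
u = -8, v = 8

Step 4: Verify.
31*(-8) + 32*(8) = 8 = 8 ✓

u = -8, v = 8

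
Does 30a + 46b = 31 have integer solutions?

Step 1: Compute gcd(30, 46).
gcd(30, 46) = 2

Step 2: Check divisibility.
Does 2 divide 31? 31 = 2 x 15 + 1, so no.

By the theorem on linear Diophantine equations, 30a + 46b = 31 has integer solutions if and only if gcd(30, 46) divides 31. Since 2 does not divide 31, no solutions exist.

No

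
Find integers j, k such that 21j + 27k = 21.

Step 1: Check solvability.
gcd(21, 27) = 3
Since 3 divides 21, solutions exist.

Step 2: Apply extended Euclidean algorithm to find gcd.
We find integers such that 21*x0 + 27*y0 = 3

Step 3: Scale the particular solution.
Multiply by 21/3 = 7:
j = 28, k = -21

Step 4: Verify.
21*(28) + 27*(-21) = 21 = 21 ✓

j = 28, k = -21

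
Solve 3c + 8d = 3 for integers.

Step 1: Check solvability.
gcd(3, 8) = 1
Since 1 divides 3, solutions exist.

Step 2: Apply extended Euclidean algorithm to find gcd.
We find integers such that 3*x0 + 8*y0 = 1

Step 3: Scale the particular solution.
Multiply by 3/1 = 3:
c = 9, d = -3

Step 4: Verify.
3*(9) + 8*(-3) = 3 = 3 ✓

c = 9, d = -3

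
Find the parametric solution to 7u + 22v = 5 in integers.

Step 1: Compute gcd(7, 22) = 1.
Since 1 divides 5, solutions exist.

Step 2: Find a particular solution using extended Euclidean algorithm.
We get u₀ = -15, v₀ = 5.
Check: 7*-15 + 22*5 = 5 = 5 ✓

Step 3: Write the general solution.
u = -15 + (22/1)t = -15 + 22t
v = 5 - (7/1)t = 5 - 7t
for any integer t.

u = -15 + 22t, v = 5 - 7t for integer t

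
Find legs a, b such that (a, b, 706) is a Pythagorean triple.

We need a² + b² = 706² = 498436.
Trying: 450² + 544² = 202500 + 295936 = 498436 ✓

(450, 544, 706)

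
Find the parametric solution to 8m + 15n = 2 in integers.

Step 1: Compute gcd(8, 15) = 1.
Since 1 divides 2, solutions exist.

Step 2: Find a particular solution using extended Euclidean algorithm.
We get m₀ = 4, n₀ = -2.
Check: 8*4 + 15*-2 = 2 = 2 ✓

Step 3: Write the general solution.
m = 4 + (15/1)t = 4 + 15t
n = -2 - (8/1)t = -2 - 8t
for any integer t.

m = 4 + 15t, n = -2 - 8t for integer t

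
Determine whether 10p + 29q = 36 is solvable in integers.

Step 1: Compute gcd(10, 29).
gcd(10, 29) = 1

Step 2: Check divisibility.
Does 1 divide 36? 36 = 1 x 36, so yes.

By the theorem on linear Diophantine equations, 10p + 29q = 36 has integer solutions if and only if gcd(10, 29) divides 36. Since 1 | 36, solutions exist.

Yes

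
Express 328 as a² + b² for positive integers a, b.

We need to find integers a, b > 0 such that a² + b² = 328.
Trying a = 2: b² = 328 - 2² = 328 - 4 = 324
b = 18
Check: 2² + 18² = 4 + 324 = 328 ✓

328 = 2² + 18²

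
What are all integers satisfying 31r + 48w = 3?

Step 1: Compute gcd(31, 48) = 1.
Since 1 divides 3, solutions exist.

Step 2: Find a particular solution using extended Euclidean algorithm.
We get r₀ = -51, w₀ = 33.
Check: 31*-51 + 48*33 = 3 = 3 ✓

Step 3: Write the general solution.
r = -51 + (48/1)t = -51 + 48t
w = 33 - (31/1)t = 33 - 31t
for any integer t.

r = -51 + 48t, w = 33 - 31t for integer t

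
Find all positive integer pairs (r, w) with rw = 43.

The positive divisors of 43 are: 1, 43.
Each divisor d gives the pair (d, 43/d):
(1, 43), (43, 1)

(1, 43), (43, 1)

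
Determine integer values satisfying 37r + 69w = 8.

Step 1: Check solvability.
gcd(37, 69) = 1
Since 1 divides 8, solutions exist.

Step 2: Apply extended Euclidean algorithm to find gcd.
We find integers such that 37*x0 + 69*y0 = 1

Step 3: Scale the particular solution.
Multiply by 8/1 = 8:
r = 224, w = -120

Step 4: Verify.
37*(224) + 69*(-120) = 8 = 8 ✓

r = 224, w = -120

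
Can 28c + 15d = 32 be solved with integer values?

Step 1: Compute gcd(28, 15).
gcd(28, 15) = 1

Step 2: Check divisibility.
Does 1 divide 32? 32 = 1 x 32, so yes.

By the theorem on linear Diophantine equations, 28c + 15d = 32 has integer solutions if and only if gcd(28, 15) divides 32. Since 1 | 32, solutions exist.

Yes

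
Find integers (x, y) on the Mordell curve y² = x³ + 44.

Try small integer x values and check whether x³ + 44 is a perfect square.
x = -2: x³ + 44 = -2³ + 44 = -8 + 44 = 36
Is 36 a perfect square? 6² = 36 ✓
So (x, y) = (-2, 6) is a solution.

x = -2, y = 6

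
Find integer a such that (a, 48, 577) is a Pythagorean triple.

a² = c² - b² = 577² - 48² = 332929 - 2304 = 330625
a = sqrt(330625) = 575

575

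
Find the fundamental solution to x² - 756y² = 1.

We seek the smallest positive integers (x, y) with x² - 756y² = 1, i.e., x² = 756y² + 1.
Try successive y values:
y = 1: x² = 756·1² + 1 = 757, not a perfect square
y = 2: x² = 756·2² + 1 = 3025, x = 55 ✓

Verify: 55² - 756·2² = 3025 - 3024 = 1 ✓

x = 55, y = 2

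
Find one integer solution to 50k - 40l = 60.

Step 1: Check solvability.
gcd(50, 40) = 10
Since 10 divides 60, solutions exist.

Step 2: Apply extended Euclidean algorithm to find gcd.
We find integers such that 50*x0 + 40*y0 = 10

Step 3: Scale the particular solution.
Multiply by 60/10 = 6:
k = 6, l = 6

Step 4: Verify.
50*(6) - 40*(6) = 60 = 60 ✓

k = 6, l = 6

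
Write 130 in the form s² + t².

We need to find integers s, t > 0 such that s² + t² = 130.
Trying s = 3: t² = 130 - 3² = 130 - 9 = 121
t = 11
Check: 3² + 11² = 9 + 121 = 130 ✓

130 = 3² + 11²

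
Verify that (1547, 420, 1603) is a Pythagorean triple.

Compute a² + b² = 1547² + 420² = 2393209 + 176400 = 2569609
Compute c² = 1603² = 2569609
Since 2569609 = 2569609, confirmed.

Yes, it is a Pythagorean triple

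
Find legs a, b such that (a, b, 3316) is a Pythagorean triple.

We need a² + b² = 3316² = 10995856.
Trying: 2516² + 2160² = 6330256 + 4665600 = 10995856 ✓

(2516, 2160, 3316)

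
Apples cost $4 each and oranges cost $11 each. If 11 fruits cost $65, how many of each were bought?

Let a = apples, o = oranges.
a + o = 11
4a + 11o = 65
Substitute o = 11 - a:
4a + 11(11 - a) = 65
(4 - 11)a = 65 - 121
-7a = -56
a = 8, o = 11 - 8 = 3

Apples: 8, Oranges: 3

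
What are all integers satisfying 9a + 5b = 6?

Step 1: Compute gcd(9, 5) = 1.
Since 1 divides 6, solutions exist.

Step 2: Find a particular solution using extended Euclidean algorithm.
We get a₀ = -6, b₀ = 12.
Check: 9*-6 + 5*12 = 6 = 6 ✓

Step 3: Write the general solution.
a = -6 + (5/1)t = -6 + 5t
b = 12 - (9/1)t = 12 - 9t
for any integer t.

a = -6 + 5t, b = 12 - 9t for integer t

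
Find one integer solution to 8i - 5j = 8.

Step 1: Check solvability.
gcd(8, 5) = 1
Since 1 divides 8, solutions exist.

Step 2: Apply extended Euclidean algorithm to find gcd.
We find integers such that 8*x0 + 5*y0 = 1

Step 3: Scale the particular solution.
Multiply by 8/1 = 8:
i = 16, j = 24

Step 4: Verify.
8*(16) - 5*(24) = 8 = 8 ✓

i = 16, j = 24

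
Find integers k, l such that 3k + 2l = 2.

Step 1: Check solvability.
gcd(3, 2) = 1
Since 1 divides 2, solutions exist.

Step 2: Apply extended Euclidean algorithm to find gcd.
We find integers such that 3*x0 + 2*y0 = 1

Step 3: Scale the particular solution.
Multiply by 2/1 = 2:
k = 2, l = -2

Step 4: Verify.
3*(2) + 2*(-2) = 2 = 2 ✓

k = 2, l = -2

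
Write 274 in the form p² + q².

We need to find integers p, q > 0 such that p² + q² = 274.
Trying p = 7: q² = 274 - 7² = 274 - 49 = 225
q = 15
Check: 7² + 15² = 49 + 225 = 274 ✓

274 = 7² + 15²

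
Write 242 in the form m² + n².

We need to find integers m, n > 0 such that m² + n² = 242.
Trying m = 11: n² = 242 - 11² = 242 - 121 = 121
n = 11
Check: 11² + 11² = 121 + 121 = 242 ✓

242 = 11² + 11²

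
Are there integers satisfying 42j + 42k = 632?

Step 1: Compute gcd(42, 42).
gcd(42, 42) = 42

Step 2: Check divisibility.
Does 42 divide 632? 632 = 42 x 15 + 2, so no.

By the theorem on linear Diophantine equations, 42j + 42k = 632 has integer solutions if and only if gcd(42, 42) divides 632. Since 42 does not divide 632, no solutions exist.

No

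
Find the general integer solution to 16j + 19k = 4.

Step 1: Compute gcd(16, 19) = 1.
Since 1 divides 4, solutions exist.

Step 2: Find a particular solution using extended Euclidean algorithm.
We get j₀ = 24, k₀ = -20.
Check: 16*24 + 19*-20 = 4 = 4 ✓

Step 3: Write the general solution.
j = 24 + (19/1)t = 24 + 19t
k = -20 - (16/1)t = -20 - 16t
for any integer t.

j = 24 + 19t, k = -20 - 16t for integer t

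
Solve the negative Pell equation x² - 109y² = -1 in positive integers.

We need x² = 109y² - 1. Try successive y:
y = 1: x² = 109·1² - 1 = 108, not a perfect square
y = 2: x² = 109·2² - 1 = 435, not a perfect square
y = 3: x² = 109·3² - 1 = 980, not a perfect square
...
y = 851525: x² = 109·851525² - 1 = 79035335993124 = 8890182² ✓
Check: 8890182² - 109·851525² = 79035335993124 - 79035335993125 = -1 ✓

x = 8890182, y = 851525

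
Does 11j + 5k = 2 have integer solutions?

Step 1: Compute gcd(11, 5).
gcd(11, 5) = 1

Step 2: Check divisibility.
Does 1 divide 2? 2 = 1 x 2, so yes.

By the theorem on linear Diophantine equations, 11j + 5k = 2 has integer solutions if and only if gcd(11, 5) divides 2. Since 1 | 2, solutions exist.

Yes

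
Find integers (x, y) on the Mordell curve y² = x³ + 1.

Try small integer x values and check whether x³ + 1 is a perfect square.
x = 2: x³ + 1 = 2³ + 1 = 8 + 1 = 9
Is 9 a perfect square? 3² = 9 ✓
So (x, y) = (2, 3) is a solution.

x = 2, y = 3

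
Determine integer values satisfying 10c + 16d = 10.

Step 1: Check solvability.
gcd(10, 16) = 2
Since 2 divides 10, solutions exist.

Step 2: Apply extended Euclidean algorithm to find gcd.
We find integers such that 10*x0 + 16*y0 = 2

Step 3: Scale the particular solution.
Multiply by 10/2 = 5:
c = -15, d = 10

Step 4: Verify.
10*(-15) + 16*(10) = 10 = 10 ✓

c = -15, d = 10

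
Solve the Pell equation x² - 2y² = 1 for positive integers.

We seek the smallest positive integers (x, y) with x² - 2y² = 1, i.e., x² = 2y² + 1.
Try successive y values:
y = 1: x² = 2·1² + 1 = 3, not a perfect square
y = 2: x² = 2·2² + 1 = 9, x = 3 ✓

Verify: 3² - 2·2² = 9 - 8 = 1 ✓

x = 3, y = 2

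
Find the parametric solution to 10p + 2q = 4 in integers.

Step 1: Compute gcd(10, 2) = 2.
Since 2 divides 4, solutions exist.

Step 2: Find a particular solution using extended Euclidean algorithm.
We get p₀ = 0, q₀ = 2.
Check: 10*0 + 2*2 = 4 = 4 ✓

Step 3: Write the general solution.
p = 0 + (2/2)t = 0 + 1t
q = 2 - (10/2)t = 2 - 5t
for any integer t.

p = 0 + 1t, q = 2 - 5t for integer t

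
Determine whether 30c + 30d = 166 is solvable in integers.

Step 1: Compute gcd(30, 30).
gcd(30, 30) = 30

Step 2: Check divisibility.
Does 30 divide 166? 166 = 30 x 5 + 16, so no.

By the theorem on linear Diophantine equations, 30c + 30d = 166 has integer solutions if and only if gcd(30, 30) divides 166. Since 30 does not divide 166, no solutions exist.

No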